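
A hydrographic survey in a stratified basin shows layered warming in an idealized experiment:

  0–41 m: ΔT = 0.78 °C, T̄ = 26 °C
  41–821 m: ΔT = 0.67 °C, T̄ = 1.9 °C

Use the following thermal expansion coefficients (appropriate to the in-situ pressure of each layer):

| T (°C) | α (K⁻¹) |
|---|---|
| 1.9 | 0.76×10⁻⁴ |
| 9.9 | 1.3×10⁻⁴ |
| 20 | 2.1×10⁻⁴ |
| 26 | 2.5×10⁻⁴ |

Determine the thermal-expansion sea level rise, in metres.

Layer 1 at 26 °C → α = 2.5×10⁻⁴ K⁻¹
Layer 2 at 1.9 °C → α = 0.76×10⁻⁴ K⁻¹
2.5×10⁻⁴ × 0.78 × 41 = 0.007995 m
41–821 m: 0.76×10⁻⁴ × 0.67 × 780 = 0.0397176 m
Δh = 0.007995 + 0.0397176 = 0.0477126 m ≈ 0.048 m

Δh ≈ 0.048 m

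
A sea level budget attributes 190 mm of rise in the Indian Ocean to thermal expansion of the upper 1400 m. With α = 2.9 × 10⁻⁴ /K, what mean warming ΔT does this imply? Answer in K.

ΔT = Δh/(αH) = 0.19 / (2.9×10⁻⁴ × 1400) ≈ 0.4680 K

ΔT ≈ 0.468 K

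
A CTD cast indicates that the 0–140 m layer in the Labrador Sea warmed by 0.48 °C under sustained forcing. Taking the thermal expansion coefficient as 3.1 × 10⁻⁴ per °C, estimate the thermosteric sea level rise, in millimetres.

Δh = αΔT·H = 3.1×10⁻⁴ × 0.48 × 140 = 0.020832 m

Δh = 21 mm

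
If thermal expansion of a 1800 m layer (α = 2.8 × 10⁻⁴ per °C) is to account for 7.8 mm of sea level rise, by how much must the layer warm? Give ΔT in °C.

ΔT ≈ 0.0155 °C

ΔT = Δh/(αH) = 0.0078 / (2.8×10⁻⁴ × 1800) ≈ 0.01548 °C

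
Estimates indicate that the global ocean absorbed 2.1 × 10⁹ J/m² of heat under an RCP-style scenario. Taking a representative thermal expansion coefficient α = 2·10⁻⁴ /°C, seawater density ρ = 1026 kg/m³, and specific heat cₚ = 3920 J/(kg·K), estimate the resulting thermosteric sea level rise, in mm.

104 mm of thermosteric rise

Δh = αQ/(ρcₚ) = 2×10⁻⁴ × 2.1×10⁹ / (1026 × 3920) ≈ 0.10443 m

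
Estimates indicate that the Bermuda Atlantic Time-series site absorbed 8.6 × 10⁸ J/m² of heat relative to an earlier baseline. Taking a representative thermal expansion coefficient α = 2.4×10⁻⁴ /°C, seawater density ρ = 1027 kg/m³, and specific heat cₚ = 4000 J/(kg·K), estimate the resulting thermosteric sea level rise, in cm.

Δh ≈ 5.02 cm

Δh = αQ/(ρcₚ) = 2.4×10⁻⁴ × 8.6×10⁸ / (1027 × 4000) ≈ 0.050243 m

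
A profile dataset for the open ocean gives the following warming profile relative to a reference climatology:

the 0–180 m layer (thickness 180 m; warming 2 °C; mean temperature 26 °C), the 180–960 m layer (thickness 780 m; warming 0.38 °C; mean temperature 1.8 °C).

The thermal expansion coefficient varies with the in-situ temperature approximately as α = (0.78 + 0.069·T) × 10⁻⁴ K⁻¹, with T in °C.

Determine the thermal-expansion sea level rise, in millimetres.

Δh ≈ 120 mm

Layer 1: α = (0.78 + 0.069×26)×10⁻⁴ = 2.574×10⁻⁴ K⁻¹
Layer 2: α = (0.78 + 0.069×1.8)×10⁻⁴ = 0.9042×10⁻⁴ K⁻¹
0–180 m: 2 × 2.574×10⁻⁴ × 180 = 0.092664 m
0.38 × 0.9042×10⁻⁴ × 780 = 0.026800488 m
Δh = 0.092664 + 0.026800488 = 0.119464488 m ≈ 120 mm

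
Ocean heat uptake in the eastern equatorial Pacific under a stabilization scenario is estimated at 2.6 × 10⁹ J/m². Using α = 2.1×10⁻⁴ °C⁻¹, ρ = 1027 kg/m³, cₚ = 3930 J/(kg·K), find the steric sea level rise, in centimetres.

Δh = 13.5 cm

Δh = αQ/(ρcₚ) = 2.1×10⁻⁴ × 2.6×10⁹ / (1027 × 3930) ≈ 0.13528 m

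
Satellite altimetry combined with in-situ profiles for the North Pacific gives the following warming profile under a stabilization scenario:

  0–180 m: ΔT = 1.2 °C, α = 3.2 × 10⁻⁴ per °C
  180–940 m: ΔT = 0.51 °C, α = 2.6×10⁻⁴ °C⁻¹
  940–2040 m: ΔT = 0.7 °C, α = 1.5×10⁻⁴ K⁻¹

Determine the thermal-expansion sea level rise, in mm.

290 mm

Layer 1: 180 × 3.2×10⁻⁴ × 1.2 = 0.06912 m
2.6×10⁻⁴ × 760 × 0.51 = 0.100776 m
1100 × 1.5×10⁻⁴ × 0.7 = 0.11550 m
Δh = 0.06912 + 0.100776 + 0.11550 = 0.285396 m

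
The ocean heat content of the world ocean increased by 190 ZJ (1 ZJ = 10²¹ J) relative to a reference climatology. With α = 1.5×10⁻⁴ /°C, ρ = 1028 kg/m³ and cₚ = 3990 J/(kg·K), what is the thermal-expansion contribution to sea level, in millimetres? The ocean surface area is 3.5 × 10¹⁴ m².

19.9 mm of thermosteric rise

Per unit area: Q = 190×10²¹ / (3.5×10¹⁴) ≈ 5.429×10⁸ J/m²
Δh = αQ/(ρcₚ) = 1.5×10⁻⁴ × 5.429×10⁸ / (1028 × 3990) ≈ 0.019854 m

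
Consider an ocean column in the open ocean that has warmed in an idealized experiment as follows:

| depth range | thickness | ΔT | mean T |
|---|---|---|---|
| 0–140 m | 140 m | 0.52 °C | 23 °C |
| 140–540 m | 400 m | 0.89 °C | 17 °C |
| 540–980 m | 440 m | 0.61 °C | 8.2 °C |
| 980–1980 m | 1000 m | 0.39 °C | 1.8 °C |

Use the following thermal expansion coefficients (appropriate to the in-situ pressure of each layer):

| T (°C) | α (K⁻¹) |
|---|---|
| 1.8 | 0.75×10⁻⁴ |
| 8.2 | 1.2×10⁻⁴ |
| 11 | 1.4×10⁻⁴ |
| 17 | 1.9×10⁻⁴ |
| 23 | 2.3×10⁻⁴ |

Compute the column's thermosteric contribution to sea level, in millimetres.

Layer 1 at 23 °C → α = 2.3×10⁻⁴ K⁻¹
Layer 2 at 17 °C → α = 1.9×10⁻⁴ K⁻¹
Layer 3 at 8.2 °C → α = 1.2×10⁻⁴ K⁻¹
Layer 4 at 1.8 °C → α = 0.75×10⁻⁴ K⁻¹
0–140 m: 140 × 2.3×10⁻⁴ × 0.52 = 0.016744 m
140–540 m: 400 × 0.89 × 1.9×10⁻⁴ = 0.06764 m
1.2×10⁻⁴ × 440 × 0.61 = 0.032208 m
0.75×10⁻⁴ × 1000 × 0.39 = 0.02925 m
Δh = 0.016744 + 0.06764 + 0.032208 + 0.02925 = 0.145842 m

about 150 mm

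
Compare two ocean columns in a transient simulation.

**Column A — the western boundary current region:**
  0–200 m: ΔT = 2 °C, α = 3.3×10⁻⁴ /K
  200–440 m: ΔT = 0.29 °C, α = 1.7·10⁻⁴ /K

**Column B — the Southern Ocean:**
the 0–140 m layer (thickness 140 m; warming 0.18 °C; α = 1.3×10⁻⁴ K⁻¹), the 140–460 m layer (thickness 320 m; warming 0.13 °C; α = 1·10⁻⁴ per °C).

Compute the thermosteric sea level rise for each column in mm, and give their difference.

Δh_A ≈ 140 mm, Δh_B ≈ 7.4 mm; difference ≈ 140 mm

A 2 × 3.3×10⁻⁴ × 200 = 0.13200 m
A 0.29 × 240 × 1.7×10⁻⁴ = 0.011832 m
A total: 0.143832 m
B 0–140 m: 140 × 1.3×10⁻⁴ × 0.18 = 0.003276 m
B 320 × 1×10⁻⁴ × 0.13 = 0.00416 m
B total: 0.007436 m
Difference: 0.143832 − 0.007436 = 0.136396 m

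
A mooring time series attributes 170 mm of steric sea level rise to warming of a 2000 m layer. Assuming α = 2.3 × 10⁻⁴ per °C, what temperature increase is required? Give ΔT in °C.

ΔT = Δh/(αH) = 0.17 / (2.3×10⁻⁴ × 2000) ≈ 0.3696 °C

about 0.370 °C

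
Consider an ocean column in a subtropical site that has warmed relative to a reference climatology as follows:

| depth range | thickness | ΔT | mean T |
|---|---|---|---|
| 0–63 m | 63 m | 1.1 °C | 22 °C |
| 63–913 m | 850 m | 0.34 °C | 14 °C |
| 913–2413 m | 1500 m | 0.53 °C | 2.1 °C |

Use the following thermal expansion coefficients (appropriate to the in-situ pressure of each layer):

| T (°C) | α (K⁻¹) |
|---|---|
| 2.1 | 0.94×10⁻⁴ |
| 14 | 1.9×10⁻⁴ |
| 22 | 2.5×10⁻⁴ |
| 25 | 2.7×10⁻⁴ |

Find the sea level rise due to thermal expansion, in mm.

Layer 1 at 22 °C → α = 2.5×10⁻⁴ K⁻¹
Layer 2 at 14 °C → α = 1.9×10⁻⁴ K⁻¹
Layer 3 at 2.1 °C → α = 0.94×10⁻⁴ K⁻¹
0–63 m: 1.1 × 2.5×10⁻⁴ × 63 = 0.017325 m
Layer 2: 0.34 × 850 × 1.9×10⁻⁴ = 0.05491 m
1500 × 0.94×10⁻⁴ × 0.53 = 0.07473 m
Δh = 0.017325 + 0.05491 + 0.07473 = 0.146965 m

about 150 mm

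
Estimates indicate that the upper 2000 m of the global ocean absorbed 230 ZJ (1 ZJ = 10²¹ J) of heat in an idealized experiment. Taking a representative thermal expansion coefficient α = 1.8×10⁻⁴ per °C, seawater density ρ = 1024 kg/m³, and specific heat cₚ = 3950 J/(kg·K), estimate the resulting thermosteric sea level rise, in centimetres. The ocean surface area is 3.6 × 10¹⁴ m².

Δh ≈ 2.84 cm

Per unit area: Q = 230×10²¹ / (3.6×10¹⁴) ≈ 6.389×10⁸ J/m²
Δh = αQ/(ρcₚ) = 1.8×10⁻⁴ × 6.389×10⁸ / (1024 × 3950) ≈ 0.028432 m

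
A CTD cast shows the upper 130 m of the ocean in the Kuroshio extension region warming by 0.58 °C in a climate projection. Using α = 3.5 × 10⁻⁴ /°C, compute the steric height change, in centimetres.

Δh = αΔT·H = 3.5×10⁻⁴ × 0.58 × 130 = 0.02639 m

about 2.6 cm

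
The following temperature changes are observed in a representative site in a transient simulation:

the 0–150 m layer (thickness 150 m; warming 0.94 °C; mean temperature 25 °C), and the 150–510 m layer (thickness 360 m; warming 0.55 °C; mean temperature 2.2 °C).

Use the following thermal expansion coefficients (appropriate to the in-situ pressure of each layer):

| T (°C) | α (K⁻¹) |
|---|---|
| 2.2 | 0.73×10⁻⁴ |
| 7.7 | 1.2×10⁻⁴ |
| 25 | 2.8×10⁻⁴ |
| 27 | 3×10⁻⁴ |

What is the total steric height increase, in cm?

Layer 1 at 25 °C → α = 2.8×10⁻⁴ K⁻¹
Layer 2 at 2.2 °C → α = 0.73×10⁻⁴ K⁻¹
Layer 1: 2.8×10⁻⁴ × 150 × 0.94 = 0.03948 m
150–510 m: 0.55 × 0.73×10⁻⁴ × 360 = 0.014454 m
Δh = 0.03948 + 0.014454 = 0.053934 m ≈ 5.39 cm

Δh ≈ 5.39 cm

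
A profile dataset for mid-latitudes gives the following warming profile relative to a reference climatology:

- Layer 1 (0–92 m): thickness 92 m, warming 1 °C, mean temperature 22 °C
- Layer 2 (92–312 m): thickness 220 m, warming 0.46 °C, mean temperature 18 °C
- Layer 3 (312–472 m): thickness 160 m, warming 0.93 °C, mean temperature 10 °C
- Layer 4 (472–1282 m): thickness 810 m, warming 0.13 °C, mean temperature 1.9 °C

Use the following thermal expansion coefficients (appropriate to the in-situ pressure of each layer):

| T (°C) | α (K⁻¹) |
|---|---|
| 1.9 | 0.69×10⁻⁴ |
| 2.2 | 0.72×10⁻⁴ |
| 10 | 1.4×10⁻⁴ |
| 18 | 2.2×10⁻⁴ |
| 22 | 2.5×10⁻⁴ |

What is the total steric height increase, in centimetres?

Layer 1 at 22 °C → α = 2.5×10⁻⁴ K⁻¹
Layer 2 at 18 °C → α = 2.2×10⁻⁴ K⁻¹
Layer 3 at 10 °C → α = 1.4×10⁻⁴ K⁻¹
Layer 4 at 1.9 °C → α = 0.69×10⁻⁴ K⁻¹
0–92 m: 1 × 2.5×10⁻⁴ × 92 = 0.02300 m
92–312 m: 2.2×10⁻⁴ × 220 × 0.46 = 0.022264 m
Layer 3: 0.93 × 1.4×10⁻⁴ × 160 = 0.020832 m
472–1282 m: 0.69×10⁻⁴ × 810 × 0.13 = 0.0072657 m
Δh = 0.02300 + 0.022264 + 0.020832 + 0.0072657 = 0.0733617 m

Δh = 7.34 cm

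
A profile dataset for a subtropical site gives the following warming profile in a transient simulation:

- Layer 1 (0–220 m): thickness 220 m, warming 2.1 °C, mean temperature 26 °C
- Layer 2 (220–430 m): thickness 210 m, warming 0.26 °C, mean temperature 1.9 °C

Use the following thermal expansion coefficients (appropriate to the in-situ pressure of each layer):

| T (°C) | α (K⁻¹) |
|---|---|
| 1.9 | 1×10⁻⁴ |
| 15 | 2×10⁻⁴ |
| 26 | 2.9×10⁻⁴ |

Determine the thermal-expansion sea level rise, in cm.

Layer 1 at 26 °C → α = 2.9×10⁻⁴ K⁻¹
Layer 2 at 1.9 °C → α = 1×10⁻⁴ K⁻¹
0–220 m: 2.1 × 2.9×10⁻⁴ × 220 = 0.13398 m
Layer 2: 1×10⁻⁴ × 0.26 × 210 = 0.00546 m
Δh = 0.13398 + 0.00546 = 0.13944 m

13.9 cm of thermosteric rise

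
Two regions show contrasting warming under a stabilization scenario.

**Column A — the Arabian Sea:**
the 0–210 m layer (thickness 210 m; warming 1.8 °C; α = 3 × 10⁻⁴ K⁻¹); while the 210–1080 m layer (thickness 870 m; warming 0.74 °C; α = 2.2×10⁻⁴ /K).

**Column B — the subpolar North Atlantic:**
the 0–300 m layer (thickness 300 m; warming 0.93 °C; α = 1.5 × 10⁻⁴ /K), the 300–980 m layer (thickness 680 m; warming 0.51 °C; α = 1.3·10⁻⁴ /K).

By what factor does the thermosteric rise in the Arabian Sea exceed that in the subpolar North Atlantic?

A 1.8 × 3×10⁻⁴ × 210 = 0.11340 m
A 2.2×10⁻⁴ × 0.74 × 870 = 0.141636 m
A total: 0.255036 m
B 0–300 m: 300 × 0.93 × 1.5×10⁻⁴ = 0.04185 m
B 1.3×10⁻⁴ × 0.51 × 680 = 0.045084 m
B total: 0.086934 m
Ratio: 0.255036 / 0.086934 ≈ 2.934

≈ 2.93×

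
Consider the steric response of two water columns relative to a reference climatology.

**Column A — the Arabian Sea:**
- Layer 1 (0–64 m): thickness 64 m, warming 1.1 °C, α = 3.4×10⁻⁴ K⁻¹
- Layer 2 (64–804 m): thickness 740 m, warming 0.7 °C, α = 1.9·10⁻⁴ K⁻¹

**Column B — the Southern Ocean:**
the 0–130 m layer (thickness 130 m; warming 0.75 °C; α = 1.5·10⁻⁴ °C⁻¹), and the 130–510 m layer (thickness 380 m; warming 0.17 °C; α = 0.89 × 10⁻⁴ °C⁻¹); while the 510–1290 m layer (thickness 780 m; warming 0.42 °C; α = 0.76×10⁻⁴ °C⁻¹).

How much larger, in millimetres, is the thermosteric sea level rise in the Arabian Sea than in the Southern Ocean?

A 64 × 1.1 × 3.4×10⁻⁴ = 0.023936 m
A 64–804 m: 0.7 × 1.9×10⁻⁴ × 740 = 0.09842 m
A total: 0.122356 m
B Layer 1: 1.5×10⁻⁴ × 0.75 × 130 = 0.014625 m
B 130–510 m: 0.89×10⁻⁴ × 0.17 × 380 = 0.0057494 m
B 510–1290 m: 0.42 × 0.76×10⁻⁴ × 780 = 0.0248976 m
B total: 0.045272 m
Difference: 0.122356 − 0.045272 = 0.077084 m

77.1 mm larger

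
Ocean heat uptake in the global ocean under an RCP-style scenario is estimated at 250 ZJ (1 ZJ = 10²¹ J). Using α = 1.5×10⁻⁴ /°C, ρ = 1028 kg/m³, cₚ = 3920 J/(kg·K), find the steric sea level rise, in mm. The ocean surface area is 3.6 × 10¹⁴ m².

Per unit area: Q = 250×10²¹ / (3.6×10¹⁴) ≈ 6.944×10⁸ J/m²
Δh = αQ/(ρcₚ) = 1.5×10⁻⁴ × 6.944×10⁸ / (1028 × 3920) ≈ 0.025848 m

Δh = 25.8 mm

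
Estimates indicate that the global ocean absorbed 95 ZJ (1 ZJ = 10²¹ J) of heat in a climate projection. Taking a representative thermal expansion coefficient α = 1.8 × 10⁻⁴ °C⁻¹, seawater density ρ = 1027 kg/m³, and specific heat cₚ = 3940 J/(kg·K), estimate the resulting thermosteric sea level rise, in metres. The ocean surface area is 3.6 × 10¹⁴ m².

Per unit area: Q = 95×10²¹ / (3.6×10¹⁴) ≈ 2.639×10⁸ J/m²
Δh = αQ/(ρcₚ) = 1.8×10⁻⁴ × 2.639×10⁸ / (1027 × 3940) ≈ 0.011739 m

about 0.012 m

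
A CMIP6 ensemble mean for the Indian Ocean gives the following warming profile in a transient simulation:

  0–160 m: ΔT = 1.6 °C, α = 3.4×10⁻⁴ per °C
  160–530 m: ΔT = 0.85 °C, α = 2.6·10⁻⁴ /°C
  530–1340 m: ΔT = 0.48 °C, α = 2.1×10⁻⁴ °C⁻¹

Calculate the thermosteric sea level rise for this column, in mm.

250 mm

Layer 1: 1.6 × 3.4×10⁻⁴ × 160 = 0.08704 m
Layer 2: 0.85 × 2.6×10⁻⁴ × 370 = 0.08177 m
Layer 3: 0.48 × 810 × 2.1×10⁻⁴ = 0.081648 m
Δh = 0.08704 + 0.08177 + 0.081648 = 0.250458 m ≈ 250 mm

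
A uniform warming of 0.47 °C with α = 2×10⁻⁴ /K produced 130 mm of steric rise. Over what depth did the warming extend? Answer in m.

H = Δh/(αΔT) = 0.13 / (2×10⁻⁴ × 0.47) ≈ 1383 m

1400 m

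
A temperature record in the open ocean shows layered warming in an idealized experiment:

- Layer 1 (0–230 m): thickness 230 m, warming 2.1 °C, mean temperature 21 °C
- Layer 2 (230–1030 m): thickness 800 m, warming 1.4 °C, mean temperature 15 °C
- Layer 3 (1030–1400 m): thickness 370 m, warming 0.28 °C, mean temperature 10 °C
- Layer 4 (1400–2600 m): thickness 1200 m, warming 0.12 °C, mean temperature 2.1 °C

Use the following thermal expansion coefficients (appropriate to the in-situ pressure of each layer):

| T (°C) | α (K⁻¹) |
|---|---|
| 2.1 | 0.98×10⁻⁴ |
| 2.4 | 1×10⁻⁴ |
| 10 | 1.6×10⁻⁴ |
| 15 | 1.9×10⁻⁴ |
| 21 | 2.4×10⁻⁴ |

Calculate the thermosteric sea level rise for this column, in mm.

Layer 1 at 21 °C → α = 2.4×10⁻⁴ K⁻¹
Layer 2 at 15 °C → α = 1.9×10⁻⁴ K⁻¹
Layer 3 at 10 °C → α = 1.6×10⁻⁴ K⁻¹
Layer 4 at 2.1 °C → α = 0.98×10⁻⁴ K⁻¹
230 × 2.1 × 2.4×10⁻⁴ = 0.11592 m
Layer 2: 1.4 × 1.9×10⁻⁴ × 800 = 0.21280 m
Layer 3: 1.6×10⁻⁴ × 370 × 0.28 = 0.016576 m
1400–2600 m: 0.98×10⁻⁴ × 0.12 × 1200 = 0.014112 m
Δh = 0.11592 + 0.21280 + 0.016576 + 0.014112 = 0.359408 m

Δh ≈ 359 mm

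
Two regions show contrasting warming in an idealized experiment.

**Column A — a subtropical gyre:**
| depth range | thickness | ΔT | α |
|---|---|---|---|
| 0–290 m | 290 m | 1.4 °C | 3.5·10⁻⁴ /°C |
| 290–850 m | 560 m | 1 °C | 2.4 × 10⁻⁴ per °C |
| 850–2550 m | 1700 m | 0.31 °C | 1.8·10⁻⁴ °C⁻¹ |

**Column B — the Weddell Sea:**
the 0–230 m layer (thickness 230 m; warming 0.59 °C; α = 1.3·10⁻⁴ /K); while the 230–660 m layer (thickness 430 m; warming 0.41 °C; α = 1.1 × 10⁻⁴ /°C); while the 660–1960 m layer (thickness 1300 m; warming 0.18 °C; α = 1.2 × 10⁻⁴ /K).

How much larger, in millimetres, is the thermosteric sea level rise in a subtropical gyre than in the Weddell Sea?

A 1.4 × 3.5×10⁻⁴ × 290 = 0.14210 m
A Layer 2: 1 × 2.4×10⁻⁴ × 560 = 0.13440 m
A Layer 3: 0.31 × 1.8×10⁻⁴ × 1700 = 0.09486 m
A total: 0.37136 m
B 0–230 m: 230 × 0.59 × 1.3×10⁻⁴ = 0.017641 m
B 1.1×10⁻⁴ × 430 × 0.41 = 0.019393 m
B Layer 3: 0.18 × 1.2×10⁻⁴ × 1300 = 0.02808 m
B total: 0.065114 m
Difference: 0.37136 − 0.065114 = 0.306246 m

310 mm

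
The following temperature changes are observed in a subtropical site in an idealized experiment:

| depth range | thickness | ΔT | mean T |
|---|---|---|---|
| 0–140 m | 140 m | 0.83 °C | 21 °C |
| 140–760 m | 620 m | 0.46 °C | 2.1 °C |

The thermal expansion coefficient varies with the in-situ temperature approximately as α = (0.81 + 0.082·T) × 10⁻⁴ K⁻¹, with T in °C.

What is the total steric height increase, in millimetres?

57.4 mm

Layer 1: α = (0.81 + 0.082×21)×10⁻⁴ = 2.532×10⁻⁴ K⁻¹
Layer 2: α = (0.81 + 0.082×2.1)×10⁻⁴ = 0.9822×10⁻⁴ K⁻¹
Layer 1: 0.83 × 140 × 2.532×10⁻⁴ = 0.02942184 m
Layer 2: 0.9822×10⁻⁴ × 620 × 0.46 = 0.028012344 m
Δh = 0.02942184 + 0.028012344 = 0.057434184 m ≈ 57.4 mm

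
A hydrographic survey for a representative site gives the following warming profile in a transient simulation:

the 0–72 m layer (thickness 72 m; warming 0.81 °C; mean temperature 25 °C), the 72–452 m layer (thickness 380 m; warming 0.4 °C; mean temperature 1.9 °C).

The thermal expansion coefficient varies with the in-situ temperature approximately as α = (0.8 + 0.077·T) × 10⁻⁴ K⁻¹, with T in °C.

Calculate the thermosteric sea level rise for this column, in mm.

30.3 mm

Layer 1: α = (0.8 + 0.077×25)×10⁻⁴ = 2.725×10⁻⁴ K⁻¹
Layer 2: α = (0.8 + 0.077×1.9)×10⁻⁴ = 0.9463×10⁻⁴ K⁻¹
Layer 1: 0.81 × 2.725×10⁻⁴ × 72 = 0.0158922 m
Layer 2: 0.4 × 380 × 0.9463×10⁻⁴ = 0.01438376 m
Δh = 0.0158922 + 0.01438376 = 0.03027596 m ≈ 30.3 mm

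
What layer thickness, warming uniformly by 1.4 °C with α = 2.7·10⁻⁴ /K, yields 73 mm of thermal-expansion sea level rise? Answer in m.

H = Δh/(αΔT) = 0.073 / (2.7×10⁻⁴ × 1.4) ≈ 193.1 m

H ≈ 193 m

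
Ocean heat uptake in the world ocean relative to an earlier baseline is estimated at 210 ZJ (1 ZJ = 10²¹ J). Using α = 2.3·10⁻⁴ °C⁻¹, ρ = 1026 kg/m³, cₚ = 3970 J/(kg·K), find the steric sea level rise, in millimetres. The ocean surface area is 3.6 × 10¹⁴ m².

Δh ≈ 32.9 mm

Per unit area: Q = 210×10²¹ / (3.6×10¹⁴) ≈ 5.833×10⁸ J/m²
Δh = αQ/(ρcₚ) = 2.3×10⁻⁴ × 5.833×10⁸ / (1026 × 3970) ≈ 0.032937 m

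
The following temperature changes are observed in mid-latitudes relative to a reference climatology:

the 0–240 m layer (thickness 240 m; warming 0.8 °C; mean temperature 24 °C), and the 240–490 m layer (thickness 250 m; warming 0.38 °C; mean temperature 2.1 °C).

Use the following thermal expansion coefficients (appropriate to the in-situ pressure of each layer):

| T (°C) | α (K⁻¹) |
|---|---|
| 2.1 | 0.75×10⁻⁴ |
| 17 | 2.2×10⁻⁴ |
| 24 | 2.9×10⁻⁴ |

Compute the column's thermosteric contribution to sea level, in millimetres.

about 63 mm

Layer 1 at 24 °C → α = 2.9×10⁻⁴ K⁻¹
Layer 2 at 2.1 °C → α = 0.75×10⁻⁴ K⁻¹
0–240 m: 240 × 0.8 × 2.9×10⁻⁴ = 0.05568 m
240–490 m: 250 × 0.75×10⁻⁴ × 0.38 = 0.007125 m
Δh = 0.05568 + 0.007125 = 0.062805 m ≈ 63 mm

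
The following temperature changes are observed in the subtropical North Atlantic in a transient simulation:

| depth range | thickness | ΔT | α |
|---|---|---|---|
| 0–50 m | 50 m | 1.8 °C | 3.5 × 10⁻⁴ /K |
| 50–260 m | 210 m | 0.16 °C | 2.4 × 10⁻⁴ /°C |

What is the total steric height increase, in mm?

0–50 m: 50 × 3.5×10⁻⁴ × 1.8 = 0.03150 m
50–260 m: 0.16 × 2.4×10⁻⁴ × 210 = 0.008064 m
Δh = 0.03150 + 0.008064 = 0.039564 m

Δh ≈ 39.6 mm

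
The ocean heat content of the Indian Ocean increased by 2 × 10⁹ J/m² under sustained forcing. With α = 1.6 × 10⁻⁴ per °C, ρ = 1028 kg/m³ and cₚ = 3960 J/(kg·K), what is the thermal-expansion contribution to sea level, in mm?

78.6 mm of thermosteric rise

Δh = αQ/(ρcₚ) = 1.6×10⁻⁴ × 2×10⁹ / (1028 × 3960) ≈ 0.078607 m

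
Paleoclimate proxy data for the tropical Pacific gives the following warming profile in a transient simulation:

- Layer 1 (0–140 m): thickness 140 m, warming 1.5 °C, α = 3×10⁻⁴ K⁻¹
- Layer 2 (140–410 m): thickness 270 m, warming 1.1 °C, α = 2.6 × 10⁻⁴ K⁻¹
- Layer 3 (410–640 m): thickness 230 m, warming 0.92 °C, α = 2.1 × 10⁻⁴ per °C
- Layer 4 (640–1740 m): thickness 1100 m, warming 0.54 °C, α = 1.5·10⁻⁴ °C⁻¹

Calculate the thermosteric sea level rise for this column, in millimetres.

about 270 mm

0–140 m: 140 × 1.5 × 3×10⁻⁴ = 0.06300 m
270 × 2.6×10⁻⁴ × 1.1 = 0.07722 m
0.92 × 230 × 2.1×10⁻⁴ = 0.044436 m
640–1740 m: 0.54 × 1.5×10⁻⁴ × 1100 = 0.08910 m
Δh = 0.06300 + 0.07722 + 0.044436 + 0.08910 = 0.273756 m ≈ 270 mm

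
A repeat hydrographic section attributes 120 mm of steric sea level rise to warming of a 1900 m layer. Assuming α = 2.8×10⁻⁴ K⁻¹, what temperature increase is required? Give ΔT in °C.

ΔT ≈ 0.226 °C

ΔT = Δh/(αH) = 0.12 / (2.8×10⁻⁴ × 1900) ≈ 0.2256 °C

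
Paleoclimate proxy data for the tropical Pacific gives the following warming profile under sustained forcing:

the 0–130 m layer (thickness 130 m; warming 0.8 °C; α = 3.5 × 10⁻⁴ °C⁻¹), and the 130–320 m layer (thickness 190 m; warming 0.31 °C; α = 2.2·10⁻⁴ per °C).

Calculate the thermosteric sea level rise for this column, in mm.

Δh ≈ 49.4 mm

130 × 0.8 × 3.5×10⁻⁴ = 0.03640 m
2.2×10⁻⁴ × 190 × 0.31 = 0.012958 m
Δh = 0.03640 + 0.012958 = 0.049358 m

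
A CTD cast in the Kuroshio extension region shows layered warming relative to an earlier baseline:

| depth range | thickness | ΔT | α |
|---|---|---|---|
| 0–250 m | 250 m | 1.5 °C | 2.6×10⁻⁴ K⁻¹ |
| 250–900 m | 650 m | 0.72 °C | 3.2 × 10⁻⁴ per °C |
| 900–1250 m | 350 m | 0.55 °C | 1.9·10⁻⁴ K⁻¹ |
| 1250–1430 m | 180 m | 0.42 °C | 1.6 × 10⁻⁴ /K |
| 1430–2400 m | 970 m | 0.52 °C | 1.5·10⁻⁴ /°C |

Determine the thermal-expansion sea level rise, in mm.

Δh ≈ 370 mm

1.5 × 250 × 2.6×10⁻⁴ = 0.09750 m
250–900 m: 3.2×10⁻⁴ × 0.72 × 650 = 0.14976 m
Layer 3: 0.55 × 1.9×10⁻⁴ × 350 = 0.036575 m
0.42 × 1.6×10⁻⁴ × 180 = 0.012096 m
0.52 × 1.5×10⁻⁴ × 970 = 0.07566 m
Δh = 0.09750 + 0.14976 + 0.036575 + 0.012096 + 0.07566 = 0.371591 m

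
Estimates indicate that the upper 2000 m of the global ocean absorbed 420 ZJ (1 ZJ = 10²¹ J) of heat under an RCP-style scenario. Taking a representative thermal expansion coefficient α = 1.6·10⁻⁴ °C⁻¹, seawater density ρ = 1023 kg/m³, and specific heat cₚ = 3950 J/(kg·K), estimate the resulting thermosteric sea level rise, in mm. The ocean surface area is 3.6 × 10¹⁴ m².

Δh ≈ 46.2 mm

Per unit area: Q = 420×10²¹ / (3.6×10¹⁴) ≈ 1.167×10⁹ J/m²
Δh = αQ/(ρcₚ) = 1.6×10⁻⁴ × 1.167×10⁹ / (1023 × 3950) ≈ 0.046208 m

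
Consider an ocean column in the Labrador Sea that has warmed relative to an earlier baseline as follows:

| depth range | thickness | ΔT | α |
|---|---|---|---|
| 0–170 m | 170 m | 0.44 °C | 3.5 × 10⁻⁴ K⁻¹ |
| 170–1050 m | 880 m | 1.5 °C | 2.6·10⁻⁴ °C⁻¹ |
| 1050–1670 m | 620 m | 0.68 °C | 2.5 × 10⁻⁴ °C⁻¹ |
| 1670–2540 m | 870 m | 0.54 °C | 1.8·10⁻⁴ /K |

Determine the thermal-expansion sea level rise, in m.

Δh = 0.56 m

0.44 × 170 × 3.5×10⁻⁴ = 0.02618 m
Layer 2: 1.5 × 2.6×10⁻⁴ × 880 = 0.34320 m
2.5×10⁻⁴ × 620 × 0.68 = 0.10540 m
870 × 1.8×10⁻⁴ × 0.54 = 0.084564 m
Δh = 0.02618 + 0.34320 + 0.10540 + 0.084564 = 0.559344 m ≈ 0.56 m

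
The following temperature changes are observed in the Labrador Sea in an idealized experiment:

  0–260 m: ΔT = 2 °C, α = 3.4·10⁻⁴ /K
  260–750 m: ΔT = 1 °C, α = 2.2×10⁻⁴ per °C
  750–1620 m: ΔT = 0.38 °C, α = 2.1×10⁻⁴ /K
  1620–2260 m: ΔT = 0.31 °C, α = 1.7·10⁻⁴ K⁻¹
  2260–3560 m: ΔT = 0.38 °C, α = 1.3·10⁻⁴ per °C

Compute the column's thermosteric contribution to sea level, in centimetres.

Δh = 45.2 cm

260 × 2 × 3.4×10⁻⁴ = 0.17680 m
260–750 m: 2.2×10⁻⁴ × 490 × 1 = 0.10780 m
Layer 3: 0.38 × 2.1×10⁻⁴ × 870 = 0.069426 m
Layer 4: 0.31 × 1.7×10⁻⁴ × 640 = 0.033728 m
2260–3560 m: 0.38 × 1300 × 1.3×10⁻⁴ = 0.06422 m
Δh = 0.17680 + 0.10780 + 0.069426 + 0.033728 + 0.06422 = 0.451974 m ≈ 45.2 cm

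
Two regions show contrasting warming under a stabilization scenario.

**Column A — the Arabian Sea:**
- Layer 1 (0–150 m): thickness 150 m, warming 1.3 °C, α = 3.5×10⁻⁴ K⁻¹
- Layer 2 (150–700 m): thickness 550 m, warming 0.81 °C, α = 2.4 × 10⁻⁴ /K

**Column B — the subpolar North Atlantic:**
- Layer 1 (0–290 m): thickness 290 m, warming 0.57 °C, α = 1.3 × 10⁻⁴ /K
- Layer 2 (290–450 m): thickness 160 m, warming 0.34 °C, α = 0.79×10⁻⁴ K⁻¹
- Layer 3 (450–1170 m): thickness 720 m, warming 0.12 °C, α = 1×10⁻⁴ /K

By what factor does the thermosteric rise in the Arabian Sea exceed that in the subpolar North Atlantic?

5.09

A 0–150 m: 150 × 1.3 × 3.5×10⁻⁴ = 0.06825 m
A 2.4×10⁻⁴ × 0.81 × 550 = 0.10692 m
A total: 0.17517 m
B Layer 1: 290 × 0.57 × 1.3×10⁻⁴ = 0.021489 m
B 0.79×10⁻⁴ × 160 × 0.34 = 0.0042976 m
B 450–1170 m: 720 × 0.12 × 1×10⁻⁴ = 0.00864 m
B total: 0.0344266 m
Ratio: 0.17517 / 0.0344266 ≈ 5.088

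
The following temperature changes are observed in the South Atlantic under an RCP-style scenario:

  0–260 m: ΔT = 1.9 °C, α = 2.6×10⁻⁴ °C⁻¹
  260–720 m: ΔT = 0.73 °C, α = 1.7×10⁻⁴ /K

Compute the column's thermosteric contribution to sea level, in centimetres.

0–260 m: 2.6×10⁻⁴ × 1.9 × 260 = 0.12844 m
260–720 m: 460 × 1.7×10⁻⁴ × 0.73 = 0.057086 m
Δh = 0.12844 + 0.057086 = 0.185526 m

19 cm of thermosteric rise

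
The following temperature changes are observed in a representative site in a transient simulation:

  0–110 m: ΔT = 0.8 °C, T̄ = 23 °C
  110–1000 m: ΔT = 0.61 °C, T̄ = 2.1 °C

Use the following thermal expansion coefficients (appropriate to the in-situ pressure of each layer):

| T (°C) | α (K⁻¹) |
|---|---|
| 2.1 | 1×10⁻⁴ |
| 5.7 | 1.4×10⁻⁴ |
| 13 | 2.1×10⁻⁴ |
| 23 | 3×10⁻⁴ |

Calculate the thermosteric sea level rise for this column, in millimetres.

Δh = 80.7 mm

Layer 1 at 23 °C → α = 3×10⁻⁴ K⁻¹
Layer 2 at 2.1 °C → α = 1×10⁻⁴ K⁻¹
0–110 m: 3×10⁻⁴ × 0.8 × 110 = 0.02640 m
1×10⁻⁴ × 890 × 0.61 = 0.05429 m
Δh = 0.02640 + 0.05429 = 0.08069 m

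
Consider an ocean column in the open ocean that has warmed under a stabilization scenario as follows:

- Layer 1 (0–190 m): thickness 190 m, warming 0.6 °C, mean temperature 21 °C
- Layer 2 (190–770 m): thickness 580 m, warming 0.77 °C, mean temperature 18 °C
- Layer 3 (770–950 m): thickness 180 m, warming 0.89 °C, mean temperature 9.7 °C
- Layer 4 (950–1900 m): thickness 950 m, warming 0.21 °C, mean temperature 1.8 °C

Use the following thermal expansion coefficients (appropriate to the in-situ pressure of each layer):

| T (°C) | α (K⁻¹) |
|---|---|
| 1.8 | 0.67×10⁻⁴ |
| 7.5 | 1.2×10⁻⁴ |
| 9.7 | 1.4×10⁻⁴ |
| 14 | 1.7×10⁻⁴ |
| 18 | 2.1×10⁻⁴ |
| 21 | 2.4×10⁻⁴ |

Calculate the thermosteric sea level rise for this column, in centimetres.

Layer 1 at 21 °C → α = 2.4×10⁻⁴ K⁻¹
Layer 2 at 18 °C → α = 2.1×10⁻⁴ K⁻¹
Layer 3 at 9.7 °C → α = 1.4×10⁻⁴ K⁻¹
Layer 4 at 1.8 °C → α = 0.67×10⁻⁴ K⁻¹
190 × 2.4×10⁻⁴ × 0.6 = 0.02736 m
190–770 m: 2.1×10⁻⁴ × 0.77 × 580 = 0.093786 m
770–950 m: 0.89 × 180 × 1.4×10⁻⁴ = 0.022428 m
Layer 4: 950 × 0.67×10⁻⁴ × 0.21 = 0.0133665 m
Δh = 0.02736 + 0.093786 + 0.022428 + 0.0133665 = 0.1569405 m

15.7 cm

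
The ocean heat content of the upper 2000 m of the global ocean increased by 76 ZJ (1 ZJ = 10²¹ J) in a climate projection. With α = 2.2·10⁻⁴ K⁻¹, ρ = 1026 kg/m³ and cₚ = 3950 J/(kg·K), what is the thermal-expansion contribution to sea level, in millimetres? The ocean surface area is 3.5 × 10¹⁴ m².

Δh ≈ 11.8 mm

Per unit area: Q = 76×10²¹ / (3.5×10¹⁴) ≈ 2.171×10⁸ J/m²
Δh = αQ/(ρcₚ) = 2.2×10⁻⁴ × 2.171×10⁸ / (1026 × 3950) ≈ 0.011785 m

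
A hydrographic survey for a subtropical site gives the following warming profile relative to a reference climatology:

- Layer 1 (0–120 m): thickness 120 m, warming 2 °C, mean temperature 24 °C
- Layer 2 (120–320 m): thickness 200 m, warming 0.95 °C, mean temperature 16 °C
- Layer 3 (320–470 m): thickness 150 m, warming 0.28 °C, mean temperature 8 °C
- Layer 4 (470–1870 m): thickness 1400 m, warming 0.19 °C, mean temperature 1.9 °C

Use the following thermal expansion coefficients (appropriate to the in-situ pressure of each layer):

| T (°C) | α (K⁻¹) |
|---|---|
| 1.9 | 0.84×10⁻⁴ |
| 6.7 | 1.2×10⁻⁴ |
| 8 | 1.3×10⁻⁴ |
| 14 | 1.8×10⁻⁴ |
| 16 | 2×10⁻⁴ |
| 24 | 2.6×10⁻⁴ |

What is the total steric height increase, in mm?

Layer 1 at 24 °C → α = 2.6×10⁻⁴ K⁻¹
Layer 2 at 16 °C → α = 2×10⁻⁴ K⁻¹
Layer 3 at 8 °C → α = 1.3×10⁻⁴ K⁻¹
Layer 4 at 1.9 °C → α = 0.84×10⁻⁴ K⁻¹
0–120 m: 2.6×10⁻⁴ × 120 × 2 = 0.06240 m
Layer 2: 2×10⁻⁴ × 200 × 0.95 = 0.03800 m
320–470 m: 1.3×10⁻⁴ × 0.28 × 150 = 0.00546 m
470–1870 m: 0.19 × 0.84×10⁻⁴ × 1400 = 0.022344 m
Δh = 0.06240 + 0.03800 + 0.00546 + 0.022344 = 0.128204 m

128 mm of thermosteric rise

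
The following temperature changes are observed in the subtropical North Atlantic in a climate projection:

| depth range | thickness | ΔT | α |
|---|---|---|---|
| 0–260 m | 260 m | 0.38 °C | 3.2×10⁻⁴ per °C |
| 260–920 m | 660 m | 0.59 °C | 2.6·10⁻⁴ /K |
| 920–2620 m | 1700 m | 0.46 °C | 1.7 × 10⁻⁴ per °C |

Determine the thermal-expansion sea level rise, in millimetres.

270 mm of thermosteric rise

Layer 1: 260 × 3.2×10⁻⁴ × 0.38 = 0.031616 m
260–920 m: 0.59 × 2.6×10⁻⁴ × 660 = 0.101244 m
Layer 3: 0.46 × 1.7×10⁻⁴ × 1700 = 0.13294 m
Δh = 0.031616 + 0.101244 + 0.13294 = 0.26580 m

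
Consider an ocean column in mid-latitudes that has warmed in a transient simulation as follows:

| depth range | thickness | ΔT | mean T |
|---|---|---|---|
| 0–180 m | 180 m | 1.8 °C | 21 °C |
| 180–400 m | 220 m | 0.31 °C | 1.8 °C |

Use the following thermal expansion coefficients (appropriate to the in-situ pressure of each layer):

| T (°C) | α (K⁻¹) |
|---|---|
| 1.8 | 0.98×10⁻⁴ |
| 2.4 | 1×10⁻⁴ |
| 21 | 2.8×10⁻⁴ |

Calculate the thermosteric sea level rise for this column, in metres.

Layer 1 at 21 °C → α = 2.8×10⁻⁴ K⁻¹
Layer 2 at 1.8 °C → α = 0.98×10⁻⁴ K⁻¹
0–180 m: 2.8×10⁻⁴ × 180 × 1.8 = 0.09072 m
0.98×10⁻⁴ × 220 × 0.31 = 0.0066836 m
Δh = 0.09072 + 0.0066836 = 0.0974036 m

0.097 m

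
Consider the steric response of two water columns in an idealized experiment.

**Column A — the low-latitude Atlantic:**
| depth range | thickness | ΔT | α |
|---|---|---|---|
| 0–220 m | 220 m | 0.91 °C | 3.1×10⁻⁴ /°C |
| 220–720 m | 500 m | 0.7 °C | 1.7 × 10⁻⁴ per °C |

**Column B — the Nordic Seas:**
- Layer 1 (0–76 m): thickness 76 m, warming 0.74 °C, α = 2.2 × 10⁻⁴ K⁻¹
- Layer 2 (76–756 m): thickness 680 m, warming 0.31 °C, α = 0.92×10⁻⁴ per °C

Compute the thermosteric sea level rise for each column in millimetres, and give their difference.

Δh_A ≈ 122 mm, Δh_B ≈ 31.8 mm; difference ≈ 89.8 mm

A 0–220 m: 3.1×10⁻⁴ × 220 × 0.91 = 0.062062 m
A 220–720 m: 0.7 × 1.7×10⁻⁴ × 500 = 0.05950 m
A total: 0.121562 m
B Layer 1: 2.2×10⁻⁴ × 76 × 0.74 = 0.0123728 m
B 76–756 m: 680 × 0.31 × 0.92×10⁻⁴ = 0.0193936 m
B total: 0.0317664 m
Difference: 0.121562 − 0.0317664 = 0.0897956 m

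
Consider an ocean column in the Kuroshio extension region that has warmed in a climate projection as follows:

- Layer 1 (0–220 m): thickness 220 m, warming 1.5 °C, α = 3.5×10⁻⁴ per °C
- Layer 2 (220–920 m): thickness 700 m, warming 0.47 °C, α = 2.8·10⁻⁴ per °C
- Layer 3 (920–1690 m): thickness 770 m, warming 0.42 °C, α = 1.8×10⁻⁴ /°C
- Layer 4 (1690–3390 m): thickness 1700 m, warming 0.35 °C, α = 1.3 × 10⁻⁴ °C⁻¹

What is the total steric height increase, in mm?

343 mm of thermosteric rise

0–220 m: 3.5×10⁻⁴ × 1.5 × 220 = 0.11550 m
Layer 2: 2.8×10⁻⁴ × 700 × 0.47 = 0.09212 m
Layer 3: 0.42 × 770 × 1.8×10⁻⁴ = 0.058212 m
1700 × 1.3×10⁻⁴ × 0.35 = 0.07735 m
Δh = 0.11550 + 0.09212 + 0.058212 + 0.07735 = 0.343182 m ≈ 343 mm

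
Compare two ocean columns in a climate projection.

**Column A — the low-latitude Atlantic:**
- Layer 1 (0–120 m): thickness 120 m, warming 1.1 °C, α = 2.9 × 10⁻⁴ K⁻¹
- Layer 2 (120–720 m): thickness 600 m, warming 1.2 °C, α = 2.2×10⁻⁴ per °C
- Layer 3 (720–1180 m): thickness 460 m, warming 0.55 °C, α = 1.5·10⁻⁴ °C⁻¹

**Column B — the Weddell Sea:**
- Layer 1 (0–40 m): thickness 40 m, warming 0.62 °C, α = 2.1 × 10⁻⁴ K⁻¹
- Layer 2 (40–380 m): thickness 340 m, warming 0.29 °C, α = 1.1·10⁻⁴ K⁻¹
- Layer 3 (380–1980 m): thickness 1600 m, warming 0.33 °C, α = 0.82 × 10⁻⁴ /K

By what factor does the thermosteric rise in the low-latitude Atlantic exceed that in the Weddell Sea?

3.95

A 2.9×10⁻⁴ × 1.1 × 120 = 0.03828 m
A Layer 2: 1.2 × 600 × 2.2×10⁻⁴ = 0.15840 m
A 460 × 1.5×10⁻⁴ × 0.55 = 0.03795 m
A total: 0.23463 m
B 0.62 × 2.1×10⁻⁴ × 40 = 0.005208 m
B 40–380 m: 0.29 × 1.1×10⁻⁴ × 340 = 0.010846 m
B 0.33 × 0.82×10⁻⁴ × 1600 = 0.043296 m
B total: 0.05935 m
Ratio: 0.23463 / 0.05935 ≈ 3.953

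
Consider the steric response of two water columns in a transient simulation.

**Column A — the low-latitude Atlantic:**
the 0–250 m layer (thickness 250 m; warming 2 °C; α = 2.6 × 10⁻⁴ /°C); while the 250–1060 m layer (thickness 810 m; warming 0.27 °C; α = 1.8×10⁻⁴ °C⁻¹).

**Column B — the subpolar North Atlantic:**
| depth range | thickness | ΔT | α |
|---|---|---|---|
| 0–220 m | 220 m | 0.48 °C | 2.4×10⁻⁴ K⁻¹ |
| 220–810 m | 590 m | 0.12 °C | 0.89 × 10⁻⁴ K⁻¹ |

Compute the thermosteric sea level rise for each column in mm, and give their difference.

A Layer 1: 2.6×10⁻⁴ × 2 × 250 = 0.13000 m
A Layer 2: 1.8×10⁻⁴ × 0.27 × 810 = 0.039366 m
A total: 0.169366 m
B 220 × 2.4×10⁻⁴ × 0.48 = 0.025344 m
B 220–810 m: 590 × 0.12 × 0.89×10⁻⁴ = 0.0063012 m
B total: 0.0316452 m
Difference: 0.169366 − 0.0316452 = 0.1377208 m

A: 169 mm; B: 31.6 mm; difference 138 mm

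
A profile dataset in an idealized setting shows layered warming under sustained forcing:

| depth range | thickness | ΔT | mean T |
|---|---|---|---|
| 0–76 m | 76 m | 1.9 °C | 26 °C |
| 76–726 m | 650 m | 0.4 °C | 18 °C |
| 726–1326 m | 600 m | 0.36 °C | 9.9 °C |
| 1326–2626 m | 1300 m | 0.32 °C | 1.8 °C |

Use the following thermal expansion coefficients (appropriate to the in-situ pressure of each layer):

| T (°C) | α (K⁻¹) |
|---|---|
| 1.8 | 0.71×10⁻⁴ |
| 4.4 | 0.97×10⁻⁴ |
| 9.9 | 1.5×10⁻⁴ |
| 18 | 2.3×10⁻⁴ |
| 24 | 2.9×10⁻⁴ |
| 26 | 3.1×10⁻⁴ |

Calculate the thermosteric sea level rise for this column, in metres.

Δh = 0.17 m

Layer 1 at 26 °C → α = 3.1×10⁻⁴ K⁻¹
Layer 2 at 18 °C → α = 2.3×10⁻⁴ K⁻¹
Layer 3 at 9.9 °C → α = 1.5×10⁻⁴ K⁻¹
Layer 4 at 1.8 °C → α = 0.71×10⁻⁴ K⁻¹
Layer 1: 76 × 3.1×10⁻⁴ × 1.9 = 0.044764 m
76–726 m: 650 × 0.4 × 2.3×10⁻⁴ = 0.05980 m
726–1326 m: 1.5×10⁻⁴ × 0.36 × 600 = 0.03240 m
1326–2626 m: 0.71×10⁻⁴ × 0.32 × 1300 = 0.029536 m
Δh = 0.044764 + 0.05980 + 0.03240 + 0.029536 = 0.16650 m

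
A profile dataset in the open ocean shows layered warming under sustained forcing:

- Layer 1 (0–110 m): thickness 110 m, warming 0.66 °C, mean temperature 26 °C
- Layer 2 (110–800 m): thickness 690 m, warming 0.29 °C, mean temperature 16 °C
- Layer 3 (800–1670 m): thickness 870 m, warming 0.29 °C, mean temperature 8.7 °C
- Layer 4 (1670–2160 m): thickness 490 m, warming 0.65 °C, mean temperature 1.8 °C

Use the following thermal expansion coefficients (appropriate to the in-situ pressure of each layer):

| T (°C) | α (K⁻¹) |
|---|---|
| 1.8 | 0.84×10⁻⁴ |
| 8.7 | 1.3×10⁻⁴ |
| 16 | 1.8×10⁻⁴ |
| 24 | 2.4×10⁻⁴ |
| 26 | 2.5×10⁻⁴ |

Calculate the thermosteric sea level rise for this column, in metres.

Δh = 0.114 m

Layer 1 at 26 °C → α = 2.5×10⁻⁴ K⁻¹
Layer 2 at 16 °C → α = 1.8×10⁻⁴ K⁻¹
Layer 3 at 8.7 °C → α = 1.3×10⁻⁴ K⁻¹
Layer 4 at 1.8 °C → α = 0.84×10⁻⁴ K⁻¹
Layer 1: 110 × 2.5×10⁻⁴ × 0.66 = 0.01815 m
110–800 m: 690 × 1.8×10⁻⁴ × 0.29 = 0.036018 m
800–1670 m: 1.3×10⁻⁴ × 870 × 0.29 = 0.032799 m
0.84×10⁻⁴ × 490 × 0.65 = 0.026754 m
Δh = 0.01815 + 0.036018 + 0.032799 + 0.026754 = 0.113721 m ≈ 0.114 m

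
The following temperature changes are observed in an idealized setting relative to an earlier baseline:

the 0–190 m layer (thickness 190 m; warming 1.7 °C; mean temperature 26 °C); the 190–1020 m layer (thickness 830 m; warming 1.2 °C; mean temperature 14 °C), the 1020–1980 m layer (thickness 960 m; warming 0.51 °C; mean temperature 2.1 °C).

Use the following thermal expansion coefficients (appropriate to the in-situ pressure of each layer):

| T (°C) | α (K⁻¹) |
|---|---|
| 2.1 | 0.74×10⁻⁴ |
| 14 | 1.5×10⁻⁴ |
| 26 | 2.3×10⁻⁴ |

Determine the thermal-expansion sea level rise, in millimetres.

Layer 1 at 26 °C → α = 2.3×10⁻⁴ K⁻¹
Layer 2 at 14 °C → α = 1.5×10⁻⁴ K⁻¹
Layer 3 at 2.1 °C → α = 0.74×10⁻⁴ K⁻¹
2.3×10⁻⁴ × 190 × 1.7 = 0.07429 m
190–1020 m: 830 × 1.5×10⁻⁴ × 1.2 = 0.14940 m
960 × 0.51 × 0.74×10⁻⁴ = 0.0362304 m
Δh = 0.07429 + 0.14940 + 0.0362304 = 0.2599204 m

about 260 mm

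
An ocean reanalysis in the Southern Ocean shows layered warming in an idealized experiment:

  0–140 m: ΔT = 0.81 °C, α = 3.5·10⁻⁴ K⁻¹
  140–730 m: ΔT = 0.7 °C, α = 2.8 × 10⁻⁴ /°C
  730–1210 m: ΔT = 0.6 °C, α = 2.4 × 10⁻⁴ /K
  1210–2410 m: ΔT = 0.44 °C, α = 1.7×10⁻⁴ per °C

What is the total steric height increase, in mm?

314 mm of thermosteric rise

3.5×10⁻⁴ × 140 × 0.81 = 0.03969 m
Layer 2: 590 × 2.8×10⁻⁴ × 0.7 = 0.11564 m
2.4×10⁻⁴ × 480 × 0.6 = 0.06912 m
1210–2410 m: 0.44 × 1.7×10⁻⁴ × 1200 = 0.08976 m
Δh = 0.03969 + 0.11564 + 0.06912 + 0.08976 = 0.31421 m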